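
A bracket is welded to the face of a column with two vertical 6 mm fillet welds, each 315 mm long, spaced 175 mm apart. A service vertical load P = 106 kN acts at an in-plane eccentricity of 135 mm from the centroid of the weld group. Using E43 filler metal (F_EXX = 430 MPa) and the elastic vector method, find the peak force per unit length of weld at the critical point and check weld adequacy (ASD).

Total weld length L_w = 630 mm. Treat welds as unit-width lines.
Polar moment about centroid: J = 2[d³/12 + d(b/2)²] = 2[315³/12 + 315×87.5²] = 10030000 mm³.
Direct shear f_v = P/L_w = 106×10³ / 630 = 168.3 N/mm (vertical).
Torsion M = P·e = 106×10³ × 135 = 14310000 N·mm.
Critical point at (x, y) = (87.5, 157.5) from centroid. f_tx = M·y/J = 224.6 N/mm; f_ty = M·x/J = 124.8 N/mm.
Resultant f_max = √[f_tx² + (f_v + f_ty)²] = √[224.6² + (168.3 + 124.8)²] = 369.3 N/mm.
Capacity per unit length: r_n/Ω = (1/2.0) × 0.6 × 430 × (0.707 × 6) = 547.2 N/mm.
369.3 ≤ 547.2 → adequate.

f_max ≈ 369 N/mm; adequate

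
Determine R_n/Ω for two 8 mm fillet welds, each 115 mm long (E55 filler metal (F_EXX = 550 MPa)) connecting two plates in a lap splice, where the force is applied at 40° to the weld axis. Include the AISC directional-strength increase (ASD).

t_e = 0.707 × 8 = 5.656 mm; A_we = 5.656 × 230 = 1301 mm².
Directional factor: 1.0 + 0.5 sin^1.5(40°) = 1.258.
F_nw = 0.6 × 550 × 1.258 = 415 MPa.
R_n/Ω = (415 × 1301) / 2.0 × 10⁻³ = 270 kN.

R_n/Ω ≈ 270 kN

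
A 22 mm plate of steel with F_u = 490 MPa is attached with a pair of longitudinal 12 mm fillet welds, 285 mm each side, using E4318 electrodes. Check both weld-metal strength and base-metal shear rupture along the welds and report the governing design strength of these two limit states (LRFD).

φR_n ≈ 936 kN (weld metal governs)

E43XX → F_EXX = 430 MPa.
t_e = 0.707 × 12 = 8.484 mm; L = 570 mm.
Weld metal: φR_n = 0.75 × 0.6 × 430 × 8.484 × 570 × 10⁻³ = 935.7 kN.
Base metal (shear rupture): φR_n = 0.75 × 0.6 × 490 × 22 × 570 × 10⁻³ = 2765 kN.
Governing: weld metal.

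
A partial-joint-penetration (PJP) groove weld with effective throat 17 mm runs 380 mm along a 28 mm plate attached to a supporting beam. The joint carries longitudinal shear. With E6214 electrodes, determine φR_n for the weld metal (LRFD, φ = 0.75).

φR_n ≈ 1800 kN

E62XX → F_EXX = 620 MPa.
Effective throat (given) t_e = 17 mm.
A_we = 17 × 380 = 6460 mm².
F_nw = 0.6 F_EXX = 372 MPa.
φR_n = 0.75 × 372 × 6460 × 10⁻³ = 1802 kN.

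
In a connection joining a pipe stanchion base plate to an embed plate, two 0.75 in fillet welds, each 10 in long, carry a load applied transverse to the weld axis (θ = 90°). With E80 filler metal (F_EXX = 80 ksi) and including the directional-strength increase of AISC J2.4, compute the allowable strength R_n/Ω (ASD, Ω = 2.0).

t_e = 0.707 × 0.75 = 0.5302 in; A_we = 0.5302 × 20 = 10.61 in².
Directional factor: 1.0 + 0.5 sin^1.5(90°) = 1.5.
F_nw = 0.6 × 80 × 1.5 = 72 ksi.
R_n/Ω = (72 × 10.61) / 2.0 = 381.8 kip.

R_n/Ω ≈ 382 kip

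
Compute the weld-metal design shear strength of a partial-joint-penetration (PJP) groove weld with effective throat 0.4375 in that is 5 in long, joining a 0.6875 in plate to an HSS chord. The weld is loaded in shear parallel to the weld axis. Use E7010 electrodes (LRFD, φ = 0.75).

φR_n ≈ 68.9 kips

E70XX → F_EXX = 70 ksi.
Effective throat (given) t_e = 0.4375 in.
A_we = 0.4375 × 5 = 2.188 in².
F_nw = 0.6 F_EXX = 42 ksi.
φR_n = 0.75 × 42 × 2.188 = 68.91 kips.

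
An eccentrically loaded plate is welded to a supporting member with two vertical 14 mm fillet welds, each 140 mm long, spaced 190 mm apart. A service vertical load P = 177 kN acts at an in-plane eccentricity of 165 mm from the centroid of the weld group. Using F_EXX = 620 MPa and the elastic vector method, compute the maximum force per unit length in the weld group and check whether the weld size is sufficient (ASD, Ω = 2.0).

Total weld length L_w = 280 mm. Treat welds as unit-width lines.
Polar moment about centroid: J = 2[d³/12 + d(b/2)²] = 2[140³/12 + 140×95²] = 2984000 mm³.
Direct shear f_v = P/L_w = 177×10³ / 280 = 632.1 N/mm (vertical).
Torsion M = P·e = 177×10³ × 165 = 29205000 N·mm.
Critical point at (x, y) = (95, 70) from centroid. f_tx = M·y/J = 685 N/mm; f_ty = M·x/J = 929.7 N/mm.
Resultant f_max = √[f_tx² + (f_v + f_ty)²] = √[685² + (632.1 + 929.7)²] = 1705 N/mm.
Capacity per unit length: r_n/Ω = (1/2.0) × 0.6 × 620 × (0.707 × 14) = 1841 N/mm.
1705 ≤ 1841 → adequate.

f_max ≈ 1710 N/mm; adequate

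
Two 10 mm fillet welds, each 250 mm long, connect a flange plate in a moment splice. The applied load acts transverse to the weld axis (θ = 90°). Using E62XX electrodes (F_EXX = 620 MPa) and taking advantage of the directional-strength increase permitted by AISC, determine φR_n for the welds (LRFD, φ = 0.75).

φR_n ≈ 1480 kN

t_e = 0.707 × 10 = 7.07 mm; A_we = 7.07 × 500 = 3535 mm².
Directional factor: 1.0 + 0.5 sin^1.5(90°) = 1.5.
F_nw = 0.6 × 620 × 1.5 = 558 MPa.
φR_n = 0.75 × 558 × 3535 × 10⁻³ = 1479 kN.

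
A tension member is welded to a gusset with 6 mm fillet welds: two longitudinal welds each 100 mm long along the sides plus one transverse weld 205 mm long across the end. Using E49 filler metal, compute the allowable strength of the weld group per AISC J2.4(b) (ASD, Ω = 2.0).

R_n/Ω ≈ 298 kN

E49XX → F_EXX = 490 MPa.
t_e = 0.707 × 6 = 4.242 mm.
R_nwl = 0.6 × 490 × 4.242 × 200 × 10⁻³ = 249.4 kN (longitudinal, 2 welds).
R_nwt = 0.6 × 490 × 4.242 × 205 × 10⁻³ = 255.7 kN (transverse, base value).
(i) R_nwl + R_nwt = 505.1 kN; (ii) 0.85 R_nwl + 1.5 R_nwt = 595.5 kN.
R_n = max = 595.5 kN [governs: (ii)]; R_n/Ω = 297.8 kN.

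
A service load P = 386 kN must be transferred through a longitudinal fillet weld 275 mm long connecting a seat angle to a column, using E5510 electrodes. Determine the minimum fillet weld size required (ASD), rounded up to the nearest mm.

E55XX → F_EXX = 550 MPa.
Total weld length L = 275 mm.
Required throat t_e = P × Ω / (0.6 F_EXX × L) = 386 × 2.0 / (0.6 × 550 × 275 × 10⁻³) = 8.507 mm.
Required leg w = t_e / 0.707 = 12.03 mm → use 13 mm.

w = 13 mm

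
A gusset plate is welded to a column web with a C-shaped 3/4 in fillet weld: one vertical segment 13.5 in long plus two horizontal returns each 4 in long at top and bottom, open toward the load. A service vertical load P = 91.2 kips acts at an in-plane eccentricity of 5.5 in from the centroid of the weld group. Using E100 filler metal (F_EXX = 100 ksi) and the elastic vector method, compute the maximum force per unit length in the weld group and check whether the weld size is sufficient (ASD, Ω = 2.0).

f_max ≈ 8.96 kip/in; adequate

Total weld length L_w = 21.5 in. Treat welds as unit-width lines.
Centroid: x̄ = 2×4×2 / 21.5 = 0.7442 in from the vertical weld.
Polar moment about centroid: J = I_x + I_y = [13.5³/12 + 2×4×6.75²] + [13.5×0.7442² + 2(4³/12 + 4×1.256²)] = 600.3 in³.
Direct shear f_v = P/L_w = 91.2 / 21.5 = 4.242 kip/in (vertical).
Torsion M = P·e = 91.2 × 5.5 = 501.6 kip·in.
Critical point at (x, y) = (3.256, 6.75) from centroid. f_tx = M·y/J = 5.64 kip/in; f_ty = M·x/J = 2.721 kip/in.
Resultant f_max = √[f_tx² + (f_v + f_ty)²] = √[5.64² + (4.242 + 2.721)²] = 8.96 kip/in.
Capacity per unit length: r_n/Ω = (1/2.0) × 0.6 × 100 × (0.707 × 0.75) = 15.91 kip/in.
8.96 ≤ 15.91 → adequate.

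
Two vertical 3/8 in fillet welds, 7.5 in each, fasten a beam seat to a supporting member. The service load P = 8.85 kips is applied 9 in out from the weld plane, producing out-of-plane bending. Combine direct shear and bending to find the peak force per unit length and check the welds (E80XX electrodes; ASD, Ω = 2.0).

E80XX → F_EXX = 80 ksi.
L_w = 2 × 7.5 = 15 in; section modulus (unit throat) S = 2 × L²/6 = 18.75 in².
Direct shear f_v = P/L_w = 8.85/15 = 0.59 kip/in.
Moment M = P × e = 8.85 × 9 = 79.65 kip·in; bending f_b = M/S = 4.248 kip/in.
f_max = √(f_v² + f_b²) = √(0.59² + 4.248²) = 4.289 kip/in.
r_n/Ω = (1/2.0) × 0.6 × 80 × (0.707 × 0.375) = 6.363 kip/in → adequate.

f_max ≈ 4.29 kip/in; adequate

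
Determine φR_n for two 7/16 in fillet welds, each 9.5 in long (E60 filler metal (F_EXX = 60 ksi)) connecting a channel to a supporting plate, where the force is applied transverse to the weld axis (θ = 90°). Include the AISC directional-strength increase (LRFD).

φR_n ≈ 238 kip

t_e = 0.707 × 0.4375 = 0.3093 in; A_we = 0.3093 × 19 = 5.877 in².
Directional factor: 1.0 + 0.5 sin^1.5(90°) = 1.5.
F_nw = 0.6 × 60 × 1.5 = 54 ksi.
φR_n = 0.75 × 54 × 5.877 = 238 kip.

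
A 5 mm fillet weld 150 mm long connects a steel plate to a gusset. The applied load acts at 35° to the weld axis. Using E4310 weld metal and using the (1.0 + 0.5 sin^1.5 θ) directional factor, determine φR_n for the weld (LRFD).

E43XX → F_EXX = 430 MPa.
t_e = 0.707 × 5 = 3.535 mm; A_we = 3.535 × 150 = 530.2 mm².
Directional factor: 1.0 + 0.5 sin^1.5(35°) = 1.217.
F_nw = 0.6 × 430 × 1.217 = 314 MPa.
φR_n = 0.75 × 314 × 530.2 × 10⁻³ = 124.9 kN.

φR_n ≈ 125 kN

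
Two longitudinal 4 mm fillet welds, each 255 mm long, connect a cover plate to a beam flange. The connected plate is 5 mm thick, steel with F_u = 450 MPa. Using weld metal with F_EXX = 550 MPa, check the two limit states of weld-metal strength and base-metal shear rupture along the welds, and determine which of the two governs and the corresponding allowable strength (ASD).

R_n/Ω ≈ 238 kN (weld metal governs)

t_e = 0.707 × 4 = 2.828 mm; L = 510 mm.
Weld metal: R_n/Ω = (1/2.0) × 0.6 × 550 × 2.828 × 510 × 10⁻³ = 238 kN.
Base metal (shear rupture): R_n/Ω = (1/2.0) × 0.6 × 450 × 5 × 510 × 10⁻³ = 344.2 kN.
Governing: weld metal.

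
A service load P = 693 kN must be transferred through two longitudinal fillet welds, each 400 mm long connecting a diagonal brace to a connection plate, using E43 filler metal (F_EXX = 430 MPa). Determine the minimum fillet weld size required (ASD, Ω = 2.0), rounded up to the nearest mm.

w = 10 mm

Total weld length L = 800 mm.
Required throat t_e = P × Ω / (0.6 F_EXX × L) = 693 × 2.0 / (0.6 × 430 × 800 × 10⁻³) = 6.715 mm.
Required leg w = t_e / 0.707 = 9.498 mm → use 10 mm.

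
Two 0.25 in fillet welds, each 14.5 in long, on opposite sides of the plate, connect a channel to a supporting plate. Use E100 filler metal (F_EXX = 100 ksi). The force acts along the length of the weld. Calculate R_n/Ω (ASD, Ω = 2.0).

Effective throat t_e = 0.707 × 0.25 = 0.1767 in.
Total length L = 29 in; A_we = 0.1767 × 29 = 5.126 in².
F_nw = 0.6 F_EXX = 0.6 × 100 = 60 ksi.
R_n = 60 × 5.126 = 307.5 kips; R_n/Ω = 307.5/2.0 = 153.8 kips.

R_n/Ω ≈ 154 kips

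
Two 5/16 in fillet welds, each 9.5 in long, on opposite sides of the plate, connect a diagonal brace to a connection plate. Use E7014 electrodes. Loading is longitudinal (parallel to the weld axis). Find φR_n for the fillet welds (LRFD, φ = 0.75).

φR_n ≈ 132 kips

E70XX → F_EXX = 70 ksi.
Effective throat t_e = 0.707 × 0.3125 = 0.2209 in.
Total length L = 19 in; A_we = 0.2209 × 19 = 4.198 in².
F_nw = 0.6 F_EXX = 0.6 × 70 = 42 ksi.
φR_n = 0.75 × 42 × 4.198 = 132.2 kips.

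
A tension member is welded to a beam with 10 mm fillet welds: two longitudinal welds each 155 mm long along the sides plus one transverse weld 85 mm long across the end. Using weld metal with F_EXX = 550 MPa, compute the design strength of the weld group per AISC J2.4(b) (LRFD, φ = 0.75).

φR_n ≈ 691 kN

t_e = 0.707 × 10 = 7.07 mm.
R_nwl = 0.6 × 550 × 7.07 × 310 × 10⁻³ = 723.3 kN (longitudinal, 2 welds).
R_nwt = 0.6 × 550 × 7.07 × 85 × 10⁻³ = 198.3 kN (transverse, base value).
(i) R_nwl + R_nwt = 921.6 kN; (ii) 0.85 R_nwl + 1.5 R_nwt = 912.2 kN.
R_n = max = 921.6 kN [governs: (i)]; φR_n = 691.2 kN.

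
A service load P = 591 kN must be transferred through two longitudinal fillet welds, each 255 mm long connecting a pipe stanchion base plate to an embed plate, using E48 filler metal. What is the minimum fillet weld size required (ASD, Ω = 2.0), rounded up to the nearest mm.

w = 12 mm

E48XX → F_EXX = 480 MPa.
Total weld length L = 510 mm.
Required throat t_e = P × Ω / (0.6 F_EXX × L) = 591 × 2.0 / (0.6 × 480 × 510 × 10⁻³) = 8.047 mm.
Required leg w = t_e / 0.707 = 11.38 mm → use 12 mm.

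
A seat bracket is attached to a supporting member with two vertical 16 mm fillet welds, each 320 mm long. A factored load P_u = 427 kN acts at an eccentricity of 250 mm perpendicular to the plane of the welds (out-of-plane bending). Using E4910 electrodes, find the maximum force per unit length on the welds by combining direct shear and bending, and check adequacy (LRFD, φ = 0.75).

E49XX → F_EXX = 490 MPa.
L_w = 2 × 320 = 640 mm; section modulus (unit throat) S = 2 × L²/6 = 34130 mm².
Direct shear f_v = P/L_w = 427×10³/640 = 667.2 N/mm.
Moment M = P × e = 427×10³ × 250 = 106750000 N·mm; bending f_b = M/S = 3127 N/mm.
f_max = √(f_v² + f_b²) = √(667.2² + 3127²) = 3198 N/mm.
φr_n = 0.75 × 0.6 × 490 × (0.707 × 16) = 2494 N/mm → NOT adequate.

f_max ≈ 3200 N/mm; NOT adequate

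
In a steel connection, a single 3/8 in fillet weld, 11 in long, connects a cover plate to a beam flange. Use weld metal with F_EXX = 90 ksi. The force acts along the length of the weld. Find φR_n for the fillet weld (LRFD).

Effective throat t_e = 0.707 × 0.375 = 0.2651 in.
Total length L = 11 in; A_we = 0.2651 × 11 = 2.916 in².
F_nw = 0.6 F_EXX = 0.6 × 90 = 54 ksi.
φR_n = 0.75 × 54 × 2.916 = 118.1 kip.

φR_n ≈ 118 kip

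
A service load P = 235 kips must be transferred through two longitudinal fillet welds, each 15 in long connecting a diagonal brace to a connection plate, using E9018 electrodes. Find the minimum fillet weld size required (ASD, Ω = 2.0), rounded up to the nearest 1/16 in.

w = 7/16 in

E90XX → F_EXX = 90 ksi.
Total weld length L = 30 in.
Required throat t_e = P × Ω / (0.6 F_EXX × L) = 235 × 2.0 / (0.6 × 90 × 30) = 0.2901 in.
Required leg w = t_e / 0.707 = 0.4104 in → use 7/16 in.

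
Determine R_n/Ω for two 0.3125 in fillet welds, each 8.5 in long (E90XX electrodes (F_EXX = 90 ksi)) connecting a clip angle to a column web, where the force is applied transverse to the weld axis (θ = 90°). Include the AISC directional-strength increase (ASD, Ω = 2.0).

R_n/Ω ≈ 152 kips

t_e = 0.707 × 0.3125 = 0.2209 in; A_we = 0.2209 × 17 = 3.756 in².
Directional factor: 1.0 + 0.5 sin^1.5(90°) = 1.5.
F_nw = 0.6 × 90 × 1.5 = 81 ksi.
R_n/Ω = (81 × 3.756) / 2.0 = 152.1 kips.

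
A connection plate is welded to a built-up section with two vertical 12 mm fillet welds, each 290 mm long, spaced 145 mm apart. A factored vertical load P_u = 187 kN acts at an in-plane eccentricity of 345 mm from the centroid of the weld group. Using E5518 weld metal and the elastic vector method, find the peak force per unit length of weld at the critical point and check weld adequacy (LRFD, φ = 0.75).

E55XX → F_EXX = 550 MPa.
Total weld length L_w = 580 mm. Treat welds as unit-width lines.
Polar moment about centroid: J = 2[d³/12 + d(b/2)²] = 2[290³/12 + 290×72.5²] = 7113000 mm³.
Direct shear f_v = P/L_w = 187×10³ / 580 = 322.4 N/mm (vertical).
Torsion M = P·e = 187×10³ × 345 = 64515000 N·mm.
Critical point at (x, y) = (72.5, 145) from centroid. f_tx = M·y/J = 1315 N/mm; f_ty = M·x/J = 657.5 N/mm.
Resultant f_max = √[f_tx² + (f_v + f_ty)²] = √[1315² + (322.4 + 657.5)²] = 1640 N/mm.
Capacity per unit length: φr_n = 0.75 × 0.6 × 550 × (0.707 × 12) = 2100 N/mm.
1640 ≤ 2100 → adequate.

f_max ≈ 1640 N/mm; adequate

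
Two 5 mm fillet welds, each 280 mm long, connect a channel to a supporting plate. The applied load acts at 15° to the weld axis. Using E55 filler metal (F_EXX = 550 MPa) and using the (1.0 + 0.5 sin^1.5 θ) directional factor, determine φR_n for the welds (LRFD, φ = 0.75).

t_e = 0.707 × 5 = 3.535 mm; A_we = 3.535 × 560 = 1980 mm².
Directional factor: 1.0 + 0.5 sin^1.5(15°) = 1.066.
F_nw = 0.6 × 550 × 1.066 = 351.7 MPa.
φR_n = 0.75 × 351.7 × 1980 × 10⁻³ = 522.2 kN.

φR_n ≈ 522 kN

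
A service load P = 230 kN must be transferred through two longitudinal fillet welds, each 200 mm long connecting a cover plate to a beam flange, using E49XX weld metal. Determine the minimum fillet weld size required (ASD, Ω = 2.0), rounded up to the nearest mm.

w = 6 mm

E49XX → F_EXX = 490 MPa.
Total weld length L = 400 mm.
Required throat t_e = P × Ω / (0.6 F_EXX × L) = 230 × 2.0 / (0.6 × 490 × 400 × 10⁻³) = 3.912 mm.
Required leg w = t_e / 0.707 = 5.533 mm → use 6 mm.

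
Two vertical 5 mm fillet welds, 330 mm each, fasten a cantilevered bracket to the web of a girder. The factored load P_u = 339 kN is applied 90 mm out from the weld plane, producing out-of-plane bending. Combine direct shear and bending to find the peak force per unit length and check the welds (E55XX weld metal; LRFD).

f_max ≈ 985 N/mm; NOT adequate

E55XX → F_EXX = 550 MPa.
L_w = 2 × 330 = 660 mm; section modulus (unit throat) S = 2 × L²/6 = 36300 mm².
Direct shear f_v = P/L_w = 339×10³/660 = 513.6 N/mm.
Moment M = P × e = 339×10³ × 90 = 30510000 N·mm; bending f_b = M/S = 840.5 N/mm.
f_max = √(f_v² + f_b²) = √(513.6² + 840.5²) = 985 N/mm.
φr_n = 0.75 × 0.6 × 550 × (0.707 × 5) = 874.9 N/mm → NOT adequate.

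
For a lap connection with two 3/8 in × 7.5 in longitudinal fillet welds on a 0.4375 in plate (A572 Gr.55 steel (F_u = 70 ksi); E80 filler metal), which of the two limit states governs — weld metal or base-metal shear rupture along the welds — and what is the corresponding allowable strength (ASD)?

E80XX → F_EXX = 80 ksi.
t_e = 0.707 × 0.375 = 0.2651 in; L = 15 in.
Weld metal: R_n/Ω = (1/2.0) × 0.6 × 80 × 0.2651 × 15 = 95.44 kip.
Base metal (shear rupture): R_n/Ω = (1/2.0) × 0.6 × 70 × 0.4375 × 15 = 137.8 kip.
Governing: weld metal.

R_n/Ω ≈ 95.4 kip (weld metal governs)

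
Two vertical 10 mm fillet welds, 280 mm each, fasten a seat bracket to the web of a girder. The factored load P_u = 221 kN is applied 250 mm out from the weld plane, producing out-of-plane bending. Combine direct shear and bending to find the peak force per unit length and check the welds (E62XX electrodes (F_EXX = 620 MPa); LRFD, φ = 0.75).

f_max ≈ 2150 N/mm; NOT adequate

L_w = 2 × 280 = 560 mm; section modulus (unit throat) S = 2 × L²/6 = 26130 mm².
Direct shear f_v = P/L_w = 221×10³/560 = 394.6 N/mm.
Moment M = P × e = 221×10³ × 250 = 55250000 N·mm; bending f_b = M/S = 2114 N/mm.
f_max = √(f_v² + f_b²) = √(394.6² + 2114²) = 2151 N/mm.
φr_n = 0.75 × 0.6 × 620 × (0.707 × 10) = 1973 N/mm → NOT adequate.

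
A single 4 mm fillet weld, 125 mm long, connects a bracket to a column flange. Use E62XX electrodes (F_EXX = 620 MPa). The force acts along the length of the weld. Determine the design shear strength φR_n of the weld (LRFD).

φR_n ≈ 98.6 kN

Effective throat t_e = 0.707 × 4 = 2.828 mm.
Total length L = 125 mm; A_we = 2.828 × 125 = 353.5 mm².
F_nw = 0.6 F_EXX = 0.6 × 620 = 372 MPa.
φR_n = 0.75 × 372 × 353.5 × 10⁻³ = 98.63 kN.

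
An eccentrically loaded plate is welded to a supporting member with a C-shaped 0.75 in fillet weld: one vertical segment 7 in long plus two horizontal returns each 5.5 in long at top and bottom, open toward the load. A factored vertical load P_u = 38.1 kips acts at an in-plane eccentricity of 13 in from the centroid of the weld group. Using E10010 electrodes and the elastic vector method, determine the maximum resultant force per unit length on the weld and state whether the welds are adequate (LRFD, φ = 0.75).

f_max ≈ 13.1 kip/in; adequate

E100XX → F_EXX = 100 ksi.
Total weld length L_w = 18 in. Treat welds as unit-width lines.
Centroid: x̄ = 2×5.5×2.75 / 18 = 1.681 in from the vertical weld.
Polar moment about centroid: J = I_x + I_y = [7³/12 + 2×5.5×3.5²] + [7×1.681² + 2(5.5³/12 + 5.5×1.069²)] = 223.4 in³.
Direct shear f_v = P/L_w = 38.1 / 18 = 2.117 kip/in (vertical).
Torsion M = P·e = 38.1 × 13 = 495.3 kip·in.
Critical point at (x, y) = (3.819, 3.5) from centroid. f_tx = M·y/J = 7.759 kip/in; f_ty = M·x/J = 8.468 kip/in.
Resultant f_max = √[f_tx² + (f_v + f_ty)²] = √[7.759² + (2.117 + 8.468)²] = 13.12 kip/in.
Capacity per unit length: φr_n = 0.75 × 0.6 × 100 × (0.707 × 0.75) = 23.86 kip/in.
13.12 ≤ 23.86 → adequate.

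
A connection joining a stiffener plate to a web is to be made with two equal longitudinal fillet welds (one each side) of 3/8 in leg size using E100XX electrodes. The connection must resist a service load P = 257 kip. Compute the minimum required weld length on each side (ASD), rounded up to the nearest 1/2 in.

L = 16.5 in on each side

E100XX → F_EXX = 100 ksi.
Throat t_e = 0.707 × 0.375 = 0.2651 in.
r_n/Ω = (0.6 × 100 × 0.2651) / 2.0 = 7.954 kip/in.
L_req = P / (r_n/Ω) = 257 / 7.954 = 32.31 in total.
Per side: 32.31 / 2 = 16.16 in.
Round up → use L = 16.5 in on each side.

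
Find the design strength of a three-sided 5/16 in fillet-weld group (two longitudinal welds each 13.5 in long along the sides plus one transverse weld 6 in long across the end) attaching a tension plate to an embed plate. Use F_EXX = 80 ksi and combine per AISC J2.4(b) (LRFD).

φR_n ≈ 262 kips

t_e = 0.707 × 0.3125 = 0.2209 in.
R_nwl = 0.6 × 80 × 0.2209 × 27 = 286.3 kips (longitudinal, 2 welds).
R_nwt = 0.6 × 80 × 0.2209 × 6 = 63.63 kips (transverse, base value).
(i) R_nwl + R_nwt = 350 kips; (ii) 0.85 R_nwl + 1.5 R_nwt = 338.8 kips.
R_n = max = 350 kips [governs: (i)]; φR_n = 262.5 kips.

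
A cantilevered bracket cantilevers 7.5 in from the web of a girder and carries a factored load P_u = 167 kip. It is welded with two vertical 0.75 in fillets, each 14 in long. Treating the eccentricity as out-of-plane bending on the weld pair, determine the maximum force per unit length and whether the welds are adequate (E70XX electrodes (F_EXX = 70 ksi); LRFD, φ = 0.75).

L_w = 2 × 14 = 28 in; section modulus (unit throat) S = 2 × L²/6 = 65.33 in².
Direct shear f_v = P/L_w = 167/28 = 5.964 kip/in.
Moment M = P × e = 167 × 7.5 = 1252.5 kip·in; bending f_b = M/S = 19.17 kip/in.
f_max = √(f_v² + f_b²) = √(5.964² + 19.17²) = 20.08 kip/in.
φr_n = 0.75 × 0.6 × 70 × (0.707 × 0.75) = 16.7 kip/in → NOT adequate.

f_max ≈ 20.1 kip/in; NOT adequate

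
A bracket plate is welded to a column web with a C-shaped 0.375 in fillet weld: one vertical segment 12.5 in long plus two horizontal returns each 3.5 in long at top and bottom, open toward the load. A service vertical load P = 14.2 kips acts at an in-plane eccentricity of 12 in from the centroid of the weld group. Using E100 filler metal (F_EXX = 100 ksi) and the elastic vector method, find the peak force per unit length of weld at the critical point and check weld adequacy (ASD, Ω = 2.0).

f_max ≈ 2.94 kip/in; adequate

Total weld length L_w = 19.5 in. Treat welds as unit-width lines.
Centroid: x̄ = 2×3.5×1.75 / 19.5 = 0.6282 in from the vertical weld.
Polar moment about centroid: J = I_x + I_y = [12.5³/12 + 2×3.5×6.25²] + [12.5×0.6282² + 2(3.5³/12 + 3.5×1.122²)] = 457.1 in³.
Direct shear f_v = P/L_w = 14.2 / 19.5 = 0.7282 kip/in (vertical).
Torsion M = P·e = 14.2 × 12 = 170.4 kip·in.
Critical point at (x, y) = (2.872, 6.25) from centroid. f_tx = M·y/J = 2.33 kip/in; f_ty = M·x/J = 1.071 kip/in.
Resultant f_max = √[f_tx² + (f_v + f_ty)²] = √[2.33² + (0.7282 + 1.071)²] = 2.944 kip/in.
Capacity per unit length: r_n/Ω = (1/2.0) × 0.6 × 100 × (0.707 × 0.375) = 7.954 kip/in.
2.944 ≤ 7.954 → adequate.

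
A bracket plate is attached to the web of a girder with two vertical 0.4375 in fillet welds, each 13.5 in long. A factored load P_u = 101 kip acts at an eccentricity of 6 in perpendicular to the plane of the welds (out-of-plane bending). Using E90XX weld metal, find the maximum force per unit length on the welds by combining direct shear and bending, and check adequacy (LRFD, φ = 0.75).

f_max ≈ 10.7 kip/in; adequate

E90XX → F_EXX = 90 ksi.
L_w = 2 × 13.5 = 27 in; section modulus (unit throat) S = 2 × L²/6 = 60.75 in².
Direct shear f_v = P/L_w = 101/27 = 3.741 kip/in.
Moment M = P × e = 101 × 6 = 606 kip·in; bending f_b = M/S = 9.975 kip/in.
f_max = √(f_v² + f_b²) = √(3.741² + 9.975²) = 10.65 kip/in.
φr_n = 0.75 × 0.6 × 90 × (0.707 × 0.4375) = 12.53 kip/in → adequate.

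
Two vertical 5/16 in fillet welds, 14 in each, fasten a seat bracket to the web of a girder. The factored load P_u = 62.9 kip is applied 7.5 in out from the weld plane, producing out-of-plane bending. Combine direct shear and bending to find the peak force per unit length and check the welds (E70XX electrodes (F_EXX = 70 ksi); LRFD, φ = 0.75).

L_w = 2 × 14 = 28 in; section modulus (unit throat) S = 2 × L²/6 = 65.33 in².
Direct shear f_v = P/L_w = 62.9/28 = 2.246 kip/in.
Moment M = P × e = 62.9 × 7.5 = 471.75 kip·in; bending f_b = M/S = 7.221 kip/in.
f_max = √(f_v² + f_b²) = √(2.246² + 7.221²) = 7.562 kip/in.
φr_n = 0.75 × 0.6 × 70 × (0.707 × 0.3125) = 6.96 kip/in → NOT adequate.

f_max ≈ 7.56 kip/in; NOT adequate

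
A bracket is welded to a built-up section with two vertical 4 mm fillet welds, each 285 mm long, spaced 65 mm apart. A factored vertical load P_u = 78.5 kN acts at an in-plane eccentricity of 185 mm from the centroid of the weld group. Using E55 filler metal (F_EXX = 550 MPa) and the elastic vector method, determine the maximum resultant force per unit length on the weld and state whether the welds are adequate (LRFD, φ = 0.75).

f_max ≈ 524 N/mm; adequate

Total weld length L_w = 570 mm. Treat welds as unit-width lines.
Polar moment about centroid: J = 2[d³/12 + d(b/2)²] = 2[285³/12 + 285×32.5²] = 4460000 mm³.
Direct shear f_v = P/L_w = 78.5×10³ / 570 = 137.7 N/mm (vertical).
Torsion M = P·e = 78.5×10³ × 185 = 14522000 N·mm.
Critical point at (x, y) = (32.5, 142.5) from centroid. f_tx = M·y/J = 464 N/mm; f_ty = M·x/J = 105.8 N/mm.
Resultant f_max = √[f_tx² + (f_v + f_ty)²] = √[464² + (137.7 + 105.8)²] = 524 N/mm.
Capacity per unit length: φr_n = 0.75 × 0.6 × 550 × (0.707 × 4) = 699.9 N/mm.
524 ≤ 699.9 → adequate.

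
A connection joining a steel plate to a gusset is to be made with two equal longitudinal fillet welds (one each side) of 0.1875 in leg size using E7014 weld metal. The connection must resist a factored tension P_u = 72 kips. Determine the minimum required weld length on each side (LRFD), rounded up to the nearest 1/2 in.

L = 9 in on each side

E70XX → F_EXX = 70 ksi.
Throat t_e = 0.707 × 0.1875 = 0.1326 in.
φr_n = 0.75 × 0.6 × 70 × 0.1326 = 4.176 kips/in.
L_req = P_u / φr_n = 72 / 4.176 = 17.24 in total.
Per side: 17.24 / 2 = 8.621 in.
Round up → use L = 9 in on each side.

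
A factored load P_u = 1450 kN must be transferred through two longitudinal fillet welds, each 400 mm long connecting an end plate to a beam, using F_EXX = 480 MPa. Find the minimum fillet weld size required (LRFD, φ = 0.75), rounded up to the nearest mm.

Total weld length L = 800 mm.
Required throat t_e = P_u / (φ × 0.6 F_EXX × L) = 1450 / (0.75 × 0.6 × 480 × 800 × 10⁻³) = 8.391 mm.
Required leg w = t_e / 0.707 = 11.87 mm → use 12 mm.

w = 12 mm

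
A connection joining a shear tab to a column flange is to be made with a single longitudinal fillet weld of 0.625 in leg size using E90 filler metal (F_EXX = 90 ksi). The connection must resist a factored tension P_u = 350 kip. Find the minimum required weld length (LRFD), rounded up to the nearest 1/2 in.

L = 20 in

Throat t_e = 0.707 × 0.625 = 0.4419 in.
φr_n = 0.75 × 0.6 × 90 × 0.4419 = 17.9 kip/in.
L_req = P_u / φr_n = 350 / 17.9 = 19.56 in total.
Round up → use L = 20 in.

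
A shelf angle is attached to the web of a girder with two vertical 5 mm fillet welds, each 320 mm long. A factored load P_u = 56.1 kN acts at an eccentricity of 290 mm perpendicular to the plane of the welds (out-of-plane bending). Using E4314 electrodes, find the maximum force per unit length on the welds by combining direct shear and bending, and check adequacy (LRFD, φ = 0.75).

f_max ≈ 485 N/mm; adequate

E43XX → F_EXX = 430 MPa.
L_w = 2 × 320 = 640 mm; section modulus (unit throat) S = 2 × L²/6 = 34130 mm².
Direct shear f_v = P/L_w = 56.1×10³/640 = 87.66 N/mm.
Moment M = P × e = 56.1×10³ × 290 = 16269000 N·mm; bending f_b = M/S = 476.6 N/mm.
f_max = √(f_v² + f_b²) = √(87.66² + 476.6²) = 484.6 N/mm.
φr_n = 0.75 × 0.6 × 430 × (0.707 × 5) = 684 N/mm → adequate.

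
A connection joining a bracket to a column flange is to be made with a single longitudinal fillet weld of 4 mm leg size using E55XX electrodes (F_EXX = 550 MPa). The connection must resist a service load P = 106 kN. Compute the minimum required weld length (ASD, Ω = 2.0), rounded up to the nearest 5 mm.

L = 230 mm

Throat t_e = 0.707 × 4 = 2.828 mm.
r_n/Ω = (0.6 × 550 × 2.828) / 2.0 = 466.6 N/mm = 0.4666 kN/mm.
L_req = P / (r_n/Ω) = 106 / 0.4666 = 227.2 mm total.
Round up → use L = 230 mm.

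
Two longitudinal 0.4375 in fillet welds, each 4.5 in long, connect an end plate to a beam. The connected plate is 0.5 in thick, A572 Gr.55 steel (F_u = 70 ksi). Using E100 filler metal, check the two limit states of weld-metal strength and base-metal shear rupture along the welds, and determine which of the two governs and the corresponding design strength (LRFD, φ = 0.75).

φR_n ≈ 125 kips (weld metal governs)

E100XX → F_EXX = 100 ksi.
t_e = 0.707 × 0.4375 = 0.3093 in; L = 9 in.
Weld metal: φR_n = 0.75 × 0.6 × 100 × 0.3093 × 9 = 125.3 kips.
Base metal (shear rupture): φR_n = 0.75 × 0.6 × 70 × 0.5 × 9 = 141.8 kips.
Governing: weld metal.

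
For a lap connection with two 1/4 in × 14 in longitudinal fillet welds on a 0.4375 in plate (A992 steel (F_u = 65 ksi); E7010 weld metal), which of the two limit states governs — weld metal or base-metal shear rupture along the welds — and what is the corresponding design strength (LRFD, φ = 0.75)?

E70XX → F_EXX = 70 ksi.
t_e = 0.707 × 0.25 = 0.1767 in; L = 28 in.
Weld metal: φR_n = 0.75 × 0.6 × 70 × 0.1767 × 28 = 155.9 kips.
Base metal (shear rupture): φR_n = 0.75 × 0.6 × 65 × 0.4375 × 28 = 358.3 kips.
Governing: weld metal.

φR_n ≈ 156 kips (weld metal governs)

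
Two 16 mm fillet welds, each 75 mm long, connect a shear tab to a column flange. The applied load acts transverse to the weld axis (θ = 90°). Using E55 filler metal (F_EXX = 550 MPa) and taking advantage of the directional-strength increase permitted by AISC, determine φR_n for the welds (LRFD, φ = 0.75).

t_e = 0.707 × 16 = 11.31 mm; A_we = 11.31 × 150 = 1697 mm².
Directional factor: 1.0 + 0.5 sin^1.5(90°) = 1.5.
F_nw = 0.6 × 550 × 1.5 = 495 MPa.
φR_n = 0.75 × 495 × 1697 × 10⁻³ = 629.9 kN.

φR_n ≈ 630 kN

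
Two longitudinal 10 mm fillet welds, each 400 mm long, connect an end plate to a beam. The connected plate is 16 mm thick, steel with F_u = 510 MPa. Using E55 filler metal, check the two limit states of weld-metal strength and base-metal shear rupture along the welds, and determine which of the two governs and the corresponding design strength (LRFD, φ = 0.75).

φR_n ≈ 1400 kN (weld metal governs)

E55XX → F_EXX = 550 MPa.
t_e = 0.707 × 10 = 7.07 mm; L = 800 mm.
Weld metal: φR_n = 0.75 × 0.6 × 550 × 7.07 × 800 × 10⁻³ = 1400 kN.
Base metal (shear rupture): φR_n = 0.75 × 0.6 × 510 × 16 × 800 × 10⁻³ = 2938 kN.
Governing: weld metal.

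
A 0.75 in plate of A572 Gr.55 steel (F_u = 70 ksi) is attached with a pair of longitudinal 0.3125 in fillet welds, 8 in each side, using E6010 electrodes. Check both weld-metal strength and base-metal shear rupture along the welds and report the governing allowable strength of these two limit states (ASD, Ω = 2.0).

R_n/Ω ≈ 63.6 kip (weld metal governs)

E60XX → F_EXX = 60 ksi.
t_e = 0.707 × 0.3125 = 0.2209 in; L = 16 in.
Weld metal: R_n/Ω = (1/2.0) × 0.6 × 60 × 0.2209 × 16 = 63.63 kip.
Base metal (shear rupture): R_n/Ω = (1/2.0) × 0.6 × 70 × 0.75 × 16 = 252 kip.
Governing: weld metal.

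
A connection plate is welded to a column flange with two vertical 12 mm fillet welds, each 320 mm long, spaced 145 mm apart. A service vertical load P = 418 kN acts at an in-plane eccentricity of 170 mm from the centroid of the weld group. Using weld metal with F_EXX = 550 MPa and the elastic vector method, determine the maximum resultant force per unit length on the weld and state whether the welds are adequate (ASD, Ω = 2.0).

Total weld length L_w = 640 mm. Treat welds as unit-width lines.
Polar moment about centroid: J = 2[d³/12 + d(b/2)²] = 2[320³/12 + 320×72.5²] = 8825000 mm³.
Direct shear f_v = P/L_w = 418×10³ / 640 = 653.1 N/mm (vertical).
Torsion M = P·e = 418×10³ × 170 = 71060000 N·mm.
Critical point at (x, y) = (72.5, 160) from centroid. f_tx = M·y/J = 1288 N/mm; f_ty = M·x/J = 583.8 N/mm.
Resultant f_max = √[f_tx² + (f_v + f_ty)²] = √[1288² + (653.1 + 583.8)²] = 1786 N/mm.
Capacity per unit length: r_n/Ω = (1/2.0) × 0.6 × 550 × (0.707 × 12) = 1400 N/mm.
1786 > 1400 → NOT adequate.

f_max ≈ 1790 N/mm; NOT adequate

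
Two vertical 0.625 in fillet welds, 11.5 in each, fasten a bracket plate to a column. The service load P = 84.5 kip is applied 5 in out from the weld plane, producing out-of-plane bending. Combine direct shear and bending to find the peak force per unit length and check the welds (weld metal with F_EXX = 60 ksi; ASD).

L_w = 2 × 11.5 = 23 in; section modulus (unit throat) S = 2 × L²/6 = 44.08 in².
Direct shear f_v = P/L_w = 84.5/23 = 3.674 kip/in.
Moment M = P × e = 84.5 × 5 = 422.5 kip·in; bending f_b = M/S = 9.584 kip/in.
f_max = √(f_v² + f_b²) = √(3.674² + 9.584²) = 10.26 kip/in.
r_n/Ω = (1/2.0) × 0.6 × 60 × (0.707 × 0.625) = 7.954 kip/in → NOT adequate.

f_max ≈ 10.3 kip/in; NOT adequate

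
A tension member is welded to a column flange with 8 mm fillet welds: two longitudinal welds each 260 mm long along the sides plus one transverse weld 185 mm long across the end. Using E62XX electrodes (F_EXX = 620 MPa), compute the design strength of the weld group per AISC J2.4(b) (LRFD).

φR_n ≈ 1140 kN

t_e = 0.707 × 8 = 5.656 mm.
R_nwl = 0.6 × 620 × 5.656 × 520 × 10⁻³ = 1094 kN (longitudinal, 2 welds).
R_nwt = 0.6 × 620 × 5.656 × 185 × 10⁻³ = 389.2 kN (transverse, base value).
(i) R_nwl + R_nwt = 1483 kN; (ii) 0.85 R_nwl + 1.5 R_nwt = 1514 kN.
R_n = max = 1514 kN [governs: (ii)]; φR_n = 1135 kN.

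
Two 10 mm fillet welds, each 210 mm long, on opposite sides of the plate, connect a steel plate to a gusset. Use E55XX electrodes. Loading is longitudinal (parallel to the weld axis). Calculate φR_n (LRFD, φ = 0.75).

φR_n ≈ 735 kN

E55XX → F_EXX = 550 MPa.
Effective throat t_e = 0.707 × 10 = 7.07 mm.
Total length L = 420 mm; A_we = 7.07 × 420 = 2969 mm².
F_nw = 0.6 F_EXX = 0.6 × 550 = 330 MPa.
φR_n = 0.75 × 330 × 2969 × 10⁻³ = 734.9 kN.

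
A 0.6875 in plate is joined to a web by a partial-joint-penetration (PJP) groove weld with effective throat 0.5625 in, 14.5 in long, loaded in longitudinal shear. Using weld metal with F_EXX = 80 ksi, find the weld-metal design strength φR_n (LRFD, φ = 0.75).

φR_n ≈ 294 kip

Effective throat (given) t_e = 0.5625 in.
A_we = 0.5625 × 14.5 = 8.156 in².
F_nw = 0.6 F_EXX = 48 ksi.
φR_n = 0.75 × 48 × 8.156 = 293.6 kip.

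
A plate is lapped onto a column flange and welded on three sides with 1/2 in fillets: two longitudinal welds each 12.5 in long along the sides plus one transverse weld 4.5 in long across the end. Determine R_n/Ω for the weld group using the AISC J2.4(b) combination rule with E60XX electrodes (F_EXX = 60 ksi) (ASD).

t_e = 0.707 × 0.5 = 0.3535 in.
R_nwl = 0.6 × 60 × 0.3535 × 25 = 318.1 kips (longitudinal, 2 welds).
R_nwt = 0.6 × 60 × 0.3535 × 4.5 = 57.27 kips (transverse, base value).
(i) R_nwl + R_nwt = 375.4 kips; (ii) 0.85 R_nwl + 1.5 R_nwt = 356.3 kips.
R_n = max = 375.4 kips [governs: (i)]; R_n/Ω = 187.7 kips.

R_n/Ω ≈ 188 kips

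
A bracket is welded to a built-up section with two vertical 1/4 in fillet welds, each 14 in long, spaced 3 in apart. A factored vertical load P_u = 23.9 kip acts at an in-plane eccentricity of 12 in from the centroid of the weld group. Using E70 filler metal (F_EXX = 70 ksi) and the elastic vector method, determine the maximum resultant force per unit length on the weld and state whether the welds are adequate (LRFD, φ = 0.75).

Total weld length L_w = 28 in. Treat welds as unit-width lines.
Polar moment about centroid: J = 2[d³/12 + d(b/2)²] = 2[14³/12 + 14×1.5²] = 520.3 in³.
Direct shear f_v = P/L_w = 23.9 / 28 = 0.8536 kip/in (vertical).
Torsion M = P·e = 23.9 × 12 = 286.8 kip·in.
Critical point at (x, y) = (1.5, 7) from centroid. f_tx = M·y/J = 3.858 kip/in; f_ty = M·x/J = 0.8268 kip/in.
Resultant f_max = √[f_tx² + (f_v + f_ty)²] = √[3.858² + (0.8536 + 0.8268)²] = 4.208 kip/in.
Capacity per unit length: φr_n = 0.75 × 0.6 × 70 × (0.707 × 0.25) = 5.568 kip/in.
4.208 ≤ 5.568 → adequate.

f_max ≈ 4.21 kip/in; adequate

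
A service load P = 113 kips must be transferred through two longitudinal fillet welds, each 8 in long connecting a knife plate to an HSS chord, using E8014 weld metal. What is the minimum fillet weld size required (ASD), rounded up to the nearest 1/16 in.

w = 7/16 in

E80XX → F_EXX = 80 ksi.
Total weld length L = 16 in.
Required throat t_e = P × Ω / (0.6 F_EXX × L) = 113 × 2.0 / (0.6 × 80 × 16) = 0.2943 in.
Required leg w = t_e / 0.707 = 0.4162 in → use 7/16 in.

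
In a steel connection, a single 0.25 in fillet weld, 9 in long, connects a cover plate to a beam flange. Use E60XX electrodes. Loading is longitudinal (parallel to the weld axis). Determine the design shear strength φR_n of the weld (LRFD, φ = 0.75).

φR_n ≈ 43 kip

E60XX → F_EXX = 60 ksi.
Effective throat t_e = 0.707 × 0.25 = 0.1767 in.
Total length L = 9 in; A_we = 0.1767 × 9 = 1.591 in².
F_nw = 0.6 F_EXX = 0.6 × 60 = 36 ksi.
φR_n = 0.75 × 36 × 1.591 = 42.95 kip.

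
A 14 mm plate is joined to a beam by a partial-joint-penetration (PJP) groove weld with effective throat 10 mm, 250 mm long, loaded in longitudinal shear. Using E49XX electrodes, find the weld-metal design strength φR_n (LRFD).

E49XX → F_EXX = 490 MPa.
Effective throat (given) t_e = 10 mm.
A_we = 10 × 250 = 2500 mm².
F_nw = 0.6 F_EXX = 294 MPa.
φR_n = 0.75 × 294 × 2500 × 10⁻³ = 551.2 kN.

φR_n ≈ 551 kN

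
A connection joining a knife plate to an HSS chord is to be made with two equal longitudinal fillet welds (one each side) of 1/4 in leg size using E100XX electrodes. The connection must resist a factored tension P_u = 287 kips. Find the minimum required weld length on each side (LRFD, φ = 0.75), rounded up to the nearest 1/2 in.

L = 18.5 in on each side

E100XX → F_EXX = 100 ksi.
Throat t_e = 0.707 × 0.25 = 0.1767 in.
φr_n = 0.75 × 0.6 × 100 × 0.1767 = 7.954 kips/in.
L_req = P_u / φr_n = 287 / 7.954 = 36.08 in total.
Per side: 36.08 / 2 = 18.04 in.
Round up → use L = 18.5 in on each side.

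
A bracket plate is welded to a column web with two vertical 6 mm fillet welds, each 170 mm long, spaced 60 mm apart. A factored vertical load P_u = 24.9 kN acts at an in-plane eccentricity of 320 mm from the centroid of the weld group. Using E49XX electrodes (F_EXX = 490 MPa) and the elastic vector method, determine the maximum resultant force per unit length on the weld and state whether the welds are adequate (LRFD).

f_max ≈ 666 N/mm; adequate

Total weld length L_w = 340 mm. Treat welds as unit-width lines.
Polar moment about centroid: J = 2[d³/12 + d(b/2)²] = 2[170³/12 + 170×30²] = 1125000 mm³.
Direct shear f_v = P/L_w = 24.9×10³ / 340 = 73.24 N/mm (vertical).
Torsion M = P·e = 24.9×10³ × 320 = 7968000 N·mm.
Critical point at (x, y) = (30, 85) from centroid. f_tx = M·y/J = 602.1 N/mm; f_ty = M·x/J = 212.5 N/mm.
Resultant f_max = √[f_tx² + (f_v + f_ty)²] = √[602.1² + (73.24 + 212.5)²] = 666.5 N/mm.
Capacity per unit length: φr_n = 0.75 × 0.6 × 490 × (0.707 × 6) = 935.4 N/mm.
666.5 ≤ 935.4 → adequate.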